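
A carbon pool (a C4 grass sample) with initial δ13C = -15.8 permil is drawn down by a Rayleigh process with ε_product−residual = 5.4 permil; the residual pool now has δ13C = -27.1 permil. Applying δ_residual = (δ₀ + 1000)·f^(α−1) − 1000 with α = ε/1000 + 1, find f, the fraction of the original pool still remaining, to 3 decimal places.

α − 1 = ε/1000 = 0.0054
(δ_res + 1000)/(δ₀ + 1000) = (-27.1 + 1000)/(-15.8 + 1000) = 972.9/984.2 = 0.988519
f = 0.988519^(1/0.0054) = exp(ln(0.988519)/0.0054) = exp(-0.01155/0.0054)
f = exp(-2.1385) = 0.1178

0.118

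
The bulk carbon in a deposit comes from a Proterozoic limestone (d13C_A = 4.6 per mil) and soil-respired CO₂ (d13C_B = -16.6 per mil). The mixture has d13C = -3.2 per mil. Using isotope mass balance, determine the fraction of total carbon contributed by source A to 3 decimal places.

δ_mix = f_A·δ_A + (1 − f_A)·δ_B  ⇒  f_A = (δ_mix − δ_B)/(δ_A − δ_B)
f_A = (-3.2 − (-16.6)) / (4.6 − (-16.6))
f_A = 13.4 / 21.2 = 0.6321

0.632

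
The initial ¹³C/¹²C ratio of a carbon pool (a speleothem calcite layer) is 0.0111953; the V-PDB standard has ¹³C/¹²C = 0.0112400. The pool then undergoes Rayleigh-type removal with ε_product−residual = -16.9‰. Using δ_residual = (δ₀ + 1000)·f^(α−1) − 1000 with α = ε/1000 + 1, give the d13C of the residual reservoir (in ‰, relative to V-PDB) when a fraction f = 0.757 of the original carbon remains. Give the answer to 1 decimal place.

δ₀ = (0.0111953/0.0112400 − 1)×1000 = (0.996023 − 1)×1000 = -3.977‰
α − 1 = ε/1000 = -0.0169
f^(α−1) = 0.757^(-0.0169) = 1.004716
δ_res = (-3.977 + 1000) × 1.004716 − 1000 = 1000.720 − 1000 = 0.72‰

0.7‰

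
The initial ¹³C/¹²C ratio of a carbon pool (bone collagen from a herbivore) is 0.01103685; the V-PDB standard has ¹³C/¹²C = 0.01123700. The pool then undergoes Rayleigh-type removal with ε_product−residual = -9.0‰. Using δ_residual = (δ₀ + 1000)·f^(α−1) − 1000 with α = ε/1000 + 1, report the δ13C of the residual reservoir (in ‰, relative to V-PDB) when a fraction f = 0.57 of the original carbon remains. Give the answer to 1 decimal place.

-12.8‰

δ₀ = (0.01103685/0.01123700 − 1)×1000 = (0.982188 − 1)×1000 = -17.812‰
α − 1 = ε/1000 = -0.0090
f^(α−1) = 0.57^(-0.0090) = 1.005072
δ_res = (-17.812 + 1000) × 1.005072 − 1000 = 987.170 − 1000 = -12.83‰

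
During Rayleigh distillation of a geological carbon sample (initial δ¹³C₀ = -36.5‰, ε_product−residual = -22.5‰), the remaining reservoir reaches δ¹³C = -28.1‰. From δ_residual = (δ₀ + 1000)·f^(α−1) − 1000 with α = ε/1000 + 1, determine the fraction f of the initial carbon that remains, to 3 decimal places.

α − 1 = ε/1000 = -0.0225
(δ_res + 1000)/(δ₀ + 1000) = (-28.1 + 1000)/(-36.5 + 1000) = 971.9/963.5 = 1.008718
f = 1.008718^(1/-0.0225) = exp(ln(1.008718)/-0.0225) = exp(0.00868/-0.0225)
f = exp(-0.3858) = 0.6799

0.680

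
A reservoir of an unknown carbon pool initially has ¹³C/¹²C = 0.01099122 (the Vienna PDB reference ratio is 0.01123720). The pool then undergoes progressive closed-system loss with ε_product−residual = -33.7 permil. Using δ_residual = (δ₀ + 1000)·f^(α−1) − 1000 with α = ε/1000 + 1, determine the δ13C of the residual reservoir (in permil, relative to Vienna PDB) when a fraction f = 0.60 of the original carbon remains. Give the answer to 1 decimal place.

-4.9 permil

δ₀ = (0.01099122/0.01123720 − 1)×1000 = (0.978110 − 1)×1000 = -21.890 permil
α − 1 = ε/1000 = -0.0337
f^(α−1) = 0.60^(-0.0337) = 1.017364
δ_res = (-21.890 + 1000) × 1.017364 − 1000 = 995.094 − 1000 = -4.91 permil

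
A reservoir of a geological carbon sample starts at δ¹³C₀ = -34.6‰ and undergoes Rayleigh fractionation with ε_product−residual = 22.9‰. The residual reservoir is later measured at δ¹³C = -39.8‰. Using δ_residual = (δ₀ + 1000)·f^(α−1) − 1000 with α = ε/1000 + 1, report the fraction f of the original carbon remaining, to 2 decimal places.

α − 1 = ε/1000 = 0.0229
(δ_res + 1000)/(δ₀ + 1000) = (-39.8 + 1000)/(-34.6 + 1000) = 960.2/965.4 = 0.994614
f = 0.994614^(1/0.0229) = exp(ln(0.994614)/0.0229) = exp(-0.00540/0.0229)
f = exp(-0.2358) = 0.7899

0.79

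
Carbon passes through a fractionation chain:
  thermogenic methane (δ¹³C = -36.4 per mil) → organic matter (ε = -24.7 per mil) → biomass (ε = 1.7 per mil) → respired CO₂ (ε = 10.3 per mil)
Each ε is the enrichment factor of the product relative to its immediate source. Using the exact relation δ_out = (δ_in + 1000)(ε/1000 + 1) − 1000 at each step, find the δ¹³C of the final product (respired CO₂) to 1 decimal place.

step 1: δ = (-36.40 + 1000)·(-24.7/1000 + 1) − 1000 = -60.20 per mil
step 2: δ = (-60.20 + 1000)·(1.7/1000 + 1) − 1000 = -58.60 per mil
step 3: δ = (-58.60 + 1000)·(10.3/1000 + 1) − 1000 = -48.91 per mil

-48.9 per mil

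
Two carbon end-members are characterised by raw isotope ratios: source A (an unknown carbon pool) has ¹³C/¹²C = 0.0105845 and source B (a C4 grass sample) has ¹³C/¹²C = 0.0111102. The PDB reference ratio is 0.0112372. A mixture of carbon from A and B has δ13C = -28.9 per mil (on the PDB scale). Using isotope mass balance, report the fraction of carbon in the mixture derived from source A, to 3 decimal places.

0.376

δ_A = (0.0105845/0.0112372 − 1)×1000 = (0.941916 − 1)×1000 = -58.084 per mil
δ_B = (0.0111102/0.0112372 − 1)×1000 = (0.988698 − 1)×1000 = -11.302 per mil
f_A = (δ_mix − δ_B)/(δ_A − δ_B) = (-28.9 − (-11.302))/(-58.084 − (-11.302))
f_A = -17.598 / -46.782 = 0.3762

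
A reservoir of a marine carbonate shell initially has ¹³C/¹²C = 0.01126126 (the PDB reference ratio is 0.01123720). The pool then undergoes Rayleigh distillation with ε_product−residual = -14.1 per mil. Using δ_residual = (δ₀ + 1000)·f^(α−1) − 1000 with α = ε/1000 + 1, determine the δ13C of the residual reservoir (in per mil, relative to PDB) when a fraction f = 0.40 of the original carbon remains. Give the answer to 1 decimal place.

δ₀ = (0.01126126/0.01123720 − 1)×1000 = (1.002141 − 1)×1000 = 2.141 per mil
α − 1 = ε/1000 = -0.0141
f^(α−1) = 0.40^(-0.0141) = 1.013004
δ_res = (2.141 + 1000) × 1.013004 − 1000 = 1015.172 − 1000 = 15.17 per mil

15.2 per mil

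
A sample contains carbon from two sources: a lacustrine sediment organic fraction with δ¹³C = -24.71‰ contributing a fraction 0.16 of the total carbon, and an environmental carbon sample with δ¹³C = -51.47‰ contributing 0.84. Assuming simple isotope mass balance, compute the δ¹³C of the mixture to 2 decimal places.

-47.19‰

δ_mix = f_A·δ_A + f_B·δ_B
δ_mix = 0.16 × (-24.71) + 0.84 × (-51.47)
δ_mix = -3.954 + -43.235 = -47.188‰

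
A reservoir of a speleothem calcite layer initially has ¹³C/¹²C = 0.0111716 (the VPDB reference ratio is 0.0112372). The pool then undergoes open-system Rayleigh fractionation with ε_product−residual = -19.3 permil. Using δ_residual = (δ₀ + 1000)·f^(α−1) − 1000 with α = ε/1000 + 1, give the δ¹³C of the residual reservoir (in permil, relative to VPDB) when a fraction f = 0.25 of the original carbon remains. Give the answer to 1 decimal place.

21.1 permil

δ₀ = (0.0111716/0.0112372 − 1)×1000 = (0.994162 − 1)×1000 = -5.838 permil
α − 1 = ε/1000 = -0.0193
f^(α−1) = 0.25^(-0.0193) = 1.027117
δ_res = (-5.838 + 1000) × 1.027117 − 1000 = 1021.121 − 1000 = 21.12 permil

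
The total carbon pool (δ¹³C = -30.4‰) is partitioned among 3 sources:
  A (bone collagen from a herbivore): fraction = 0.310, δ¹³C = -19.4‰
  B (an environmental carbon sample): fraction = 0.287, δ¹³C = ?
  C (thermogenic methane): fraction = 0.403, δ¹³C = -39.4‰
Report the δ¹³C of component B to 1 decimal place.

Isotope mass balance: δ_bulk = Σ fᵢ·δᵢ.
-30.4 = 0.310×(-19.4) + 0.287×δ_B + 0.403×(-39.4)
0.287·δ_B = -30.4 − (-21.892) = -8.508
δ_B = -8.508 / 0.287 = -29.64‰

-29.6‰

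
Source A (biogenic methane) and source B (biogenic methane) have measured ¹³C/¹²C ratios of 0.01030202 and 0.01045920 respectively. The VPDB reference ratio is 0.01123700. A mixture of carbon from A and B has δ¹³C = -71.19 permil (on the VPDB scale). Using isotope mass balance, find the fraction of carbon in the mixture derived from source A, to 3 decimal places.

δ_A = (0.01030202/0.01123700 − 1)×1000 = (0.916795 − 1)×1000 = -83.205 permil
δ_B = (0.01045920/0.01123700 − 1)×1000 = (0.930782 − 1)×1000 = -69.218 permil
f_A = (δ_mix − δ_B)/(δ_A − δ_B) = (-71.19 − (-69.218))/(-83.205 − (-69.218))
f_A = -1.972 / -13.988 = 0.1410

0.141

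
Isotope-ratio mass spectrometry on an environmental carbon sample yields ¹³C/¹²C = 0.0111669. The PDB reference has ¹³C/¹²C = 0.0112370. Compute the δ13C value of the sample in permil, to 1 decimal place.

-6.2 permil

δ13C = (R_sample / R_standard − 1) × 1000
R_sample / R_standard = 0.0111669 / 0.0112370 = 0.993762
δ13C = (0.993762 − 1) × 1000 = -6.24 permil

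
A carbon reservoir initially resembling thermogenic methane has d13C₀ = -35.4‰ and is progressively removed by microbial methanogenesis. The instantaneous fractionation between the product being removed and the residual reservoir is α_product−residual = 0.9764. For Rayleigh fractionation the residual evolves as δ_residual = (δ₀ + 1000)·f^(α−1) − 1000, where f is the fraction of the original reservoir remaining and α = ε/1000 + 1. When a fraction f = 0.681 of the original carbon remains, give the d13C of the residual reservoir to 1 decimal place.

-26.6‰

Rayleigh residual: δ_res = (δ₀ + 1000)·f^(α−1) − 1000
α − 1 = -0.02360
f^(α−1) = 0.681^(-0.02360) = 1.009108
δ_res = (-35.4 + 1000) × 1.009108 − 1000 = 973.386 − 1000 = -26.61‰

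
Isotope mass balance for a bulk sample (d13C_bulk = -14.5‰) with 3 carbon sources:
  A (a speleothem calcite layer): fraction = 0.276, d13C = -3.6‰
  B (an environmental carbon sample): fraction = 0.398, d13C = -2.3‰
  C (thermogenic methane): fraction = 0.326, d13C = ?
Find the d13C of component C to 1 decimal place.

Isotope mass balance: δ_bulk = Σ fᵢ·δᵢ.
-14.5 = 0.276×(-3.6) + 0.398×(-2.3) + 0.326×δ_C
0.326·δ_C = -14.5 − (-1.909) = -12.591
δ_C = -12.591 / 0.326 = -38.62‰

-38.6‰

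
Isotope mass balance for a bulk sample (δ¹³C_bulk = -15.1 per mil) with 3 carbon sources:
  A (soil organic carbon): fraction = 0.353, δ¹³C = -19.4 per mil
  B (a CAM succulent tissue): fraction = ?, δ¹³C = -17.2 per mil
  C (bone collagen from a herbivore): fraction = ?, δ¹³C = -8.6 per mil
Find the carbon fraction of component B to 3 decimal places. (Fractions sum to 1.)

Let f_B and f_C be the unknown fractions; fractions sum to 1 so f_B + f_C = 0.647.
Mass balance: Σ fᵢ·δᵢ = δ_bulk ⇒ f_B·(-17.2) + f_C·(-8.6) = -15.1 − (-6.848) = -8.252
Substitute f_C = 0.647 − f_B:
f_B·(-17.2 − -8.6) = -8.252 − 0.647×(-8.6) = -2.688
f_B = -2.688 / -8.6 = 0.3125

0.313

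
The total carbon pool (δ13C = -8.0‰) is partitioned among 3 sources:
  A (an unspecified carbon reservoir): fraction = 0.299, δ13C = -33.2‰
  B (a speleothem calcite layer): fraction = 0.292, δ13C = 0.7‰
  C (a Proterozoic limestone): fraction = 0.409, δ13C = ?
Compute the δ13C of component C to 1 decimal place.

4.2‰

Isotope mass balance: δ_bulk = Σ fᵢ·δᵢ.
-8.0 = 0.299×(-33.2) + 0.292×(0.7) + 0.409×δ_C
0.409·δ_C = -8.0 − (-9.722) = 1.722
δ_C = 1.722 / 0.409 = 4.21‰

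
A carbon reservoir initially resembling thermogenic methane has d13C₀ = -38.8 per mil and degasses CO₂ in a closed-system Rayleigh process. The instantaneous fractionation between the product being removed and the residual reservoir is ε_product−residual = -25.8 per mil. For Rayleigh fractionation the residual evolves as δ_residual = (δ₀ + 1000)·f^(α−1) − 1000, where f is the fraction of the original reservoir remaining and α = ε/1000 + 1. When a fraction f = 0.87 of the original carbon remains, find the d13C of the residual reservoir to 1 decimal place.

Rayleigh residual: δ_res = (δ₀ + 1000)·f^(α−1) − 1000
α = ε/1000 + 1 = 0.97420, so α − 1 = -0.02580
f^(α−1) = 0.87^(-0.02580) = 1.003599
δ_res = (-38.8 + 1000) × 1.003599 − 1000 = 964.660 − 1000 = -35.34 per mil

-35.3 per mil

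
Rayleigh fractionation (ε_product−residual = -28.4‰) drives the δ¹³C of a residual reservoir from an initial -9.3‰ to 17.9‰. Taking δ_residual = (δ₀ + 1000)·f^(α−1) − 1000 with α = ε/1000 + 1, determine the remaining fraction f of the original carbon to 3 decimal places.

α − 1 = ε/1000 = -0.0284
(δ_res + 1000)/(δ₀ + 1000) = (17.9 + 1000)/(-9.3 + 1000) = 1017.9/990.7 = 1.027455
f = 1.027455^(1/-0.0284) = exp(ln(1.027455)/-0.0284) = exp(0.02709/-0.0284)
f = exp(-0.9537) = 0.3853

0.385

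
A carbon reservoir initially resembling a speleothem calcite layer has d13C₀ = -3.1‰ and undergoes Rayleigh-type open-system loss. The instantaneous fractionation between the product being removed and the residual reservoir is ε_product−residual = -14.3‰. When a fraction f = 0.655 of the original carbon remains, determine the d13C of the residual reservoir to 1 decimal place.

Rayleigh residual: δ_res = (δ₀ + 1000)·f^(α−1) − 1000
α = ε/1000 + 1 = 0.98570, so α − 1 = -0.01430
f^(α−1) = 0.655^(-0.01430) = 1.006069
δ_res = (-3.1 + 1000) × 1.006069 − 1000 = 1002.950 − 1000 = 2.95‰

3.0‰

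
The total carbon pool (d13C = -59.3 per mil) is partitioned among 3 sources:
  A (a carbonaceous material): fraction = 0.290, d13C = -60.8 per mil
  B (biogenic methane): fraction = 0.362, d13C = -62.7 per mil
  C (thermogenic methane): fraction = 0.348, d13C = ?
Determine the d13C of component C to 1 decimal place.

Isotope mass balance: δ_bulk = Σ fᵢ·δᵢ.
-59.3 = 0.290×(-60.8) + 0.362×(-62.7) + 0.348×δ_C
0.348·δ_C = -59.3 − (-40.329) = -18.971
δ_C = -18.971 / 0.348 = -54.51 per mil

-54.5 per mil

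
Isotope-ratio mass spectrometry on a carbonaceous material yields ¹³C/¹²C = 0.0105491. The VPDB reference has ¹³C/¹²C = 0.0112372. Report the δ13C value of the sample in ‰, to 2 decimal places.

δ13C = (R_sample / R_standard − 1) × 1000
R_sample / R_standard = 0.0105491 / 0.0112372 = 0.938766
δ13C = (0.938766 − 1) × 1000 = -61.234‰

-61.23‰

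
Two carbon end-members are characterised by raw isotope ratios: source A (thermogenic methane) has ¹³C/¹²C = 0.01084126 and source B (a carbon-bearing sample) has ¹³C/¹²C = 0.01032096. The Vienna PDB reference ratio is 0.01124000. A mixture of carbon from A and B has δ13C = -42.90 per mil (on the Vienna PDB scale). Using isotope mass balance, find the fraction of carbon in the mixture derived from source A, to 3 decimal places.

δ_A = (0.01084126/0.01124000 − 1)×1000 = (0.964525 − 1)×1000 = -35.475 per mil
δ_B = (0.01032096/0.01124000 − 1)×1000 = (0.918235 − 1)×1000 = -81.765 per mil
f_A = (δ_mix − δ_B)/(δ_A − δ_B) = (-42.90 − (-81.765))/(-35.475 − (-81.765))
f_A = 38.865 / 46.290 = 0.8396

0.840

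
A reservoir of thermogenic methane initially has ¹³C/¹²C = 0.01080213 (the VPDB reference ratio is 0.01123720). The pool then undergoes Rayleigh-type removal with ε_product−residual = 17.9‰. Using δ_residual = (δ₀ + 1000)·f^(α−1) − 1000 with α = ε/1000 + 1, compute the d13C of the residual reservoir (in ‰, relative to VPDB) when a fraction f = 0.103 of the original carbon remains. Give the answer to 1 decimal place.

-77.0‰

δ₀ = (0.01080213/0.01123720 − 1)×1000 = (0.961283 − 1)×1000 = -38.717‰
α − 1 = ε/1000 = 0.0179
f^(α−1) = 0.103^(0.0179) = 0.960129
δ_res = (-38.717 + 1000) × 0.960129 − 1000 = 922.956 − 1000 = -77.04‰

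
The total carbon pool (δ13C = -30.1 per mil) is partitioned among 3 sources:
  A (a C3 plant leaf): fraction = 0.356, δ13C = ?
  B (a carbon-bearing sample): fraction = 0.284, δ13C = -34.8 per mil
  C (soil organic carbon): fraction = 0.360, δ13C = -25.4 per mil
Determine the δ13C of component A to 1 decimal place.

-31.1 per mil

Isotope mass balance: δ_bulk = Σ fᵢ·δᵢ.
-30.1 = 0.356×δ_A + 0.284×(-34.8) + 0.360×(-25.4)
0.356·δ_A = -30.1 − (-19.027) = -11.073
δ_A = -11.073 / 0.356 = -31.10 per mil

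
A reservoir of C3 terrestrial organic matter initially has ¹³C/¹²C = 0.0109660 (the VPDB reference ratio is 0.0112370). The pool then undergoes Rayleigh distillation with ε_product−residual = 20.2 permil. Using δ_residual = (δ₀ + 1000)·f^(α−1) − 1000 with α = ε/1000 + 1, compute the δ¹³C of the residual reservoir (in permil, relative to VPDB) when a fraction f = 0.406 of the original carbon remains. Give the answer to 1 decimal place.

δ₀ = (0.0109660/0.0112370 − 1)×1000 = (0.975883 − 1)×1000 = -24.117 permil
α − 1 = ε/1000 = 0.0202
f^(α−1) = 0.406^(0.0202) = 0.981956
δ_res = (-24.117 + 1000) × 0.981956 − 1000 = 958.275 − 1000 = -41.73 permil

-41.7 permil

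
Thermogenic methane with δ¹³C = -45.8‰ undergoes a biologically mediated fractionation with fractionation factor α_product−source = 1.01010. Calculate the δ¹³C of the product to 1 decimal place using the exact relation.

-36.2‰

δ_product = (δ_source + 1000)·α − 1000
δ_product = (-45.8 + 1000) × 1.01010 − 1000
δ_product = 963.837 − 1000 = -36.16‰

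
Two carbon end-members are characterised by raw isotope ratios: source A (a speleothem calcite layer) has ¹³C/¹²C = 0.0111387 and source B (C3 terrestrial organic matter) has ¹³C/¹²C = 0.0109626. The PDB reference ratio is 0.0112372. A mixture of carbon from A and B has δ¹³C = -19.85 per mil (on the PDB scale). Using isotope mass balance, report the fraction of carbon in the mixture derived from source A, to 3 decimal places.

δ_A = (0.0111387/0.0112372 − 1)×1000 = (0.991234 − 1)×1000 = -8.766 per mil
δ_B = (0.0109626/0.0112372 − 1)×1000 = (0.975563 − 1)×1000 = -24.437 per mil
f_A = (δ_mix − δ_B)/(δ_A − δ_B) = (-19.85 − (-24.437))/(-8.766 − (-24.437))
f_A = 4.587 / 15.671 = 0.2927

0.293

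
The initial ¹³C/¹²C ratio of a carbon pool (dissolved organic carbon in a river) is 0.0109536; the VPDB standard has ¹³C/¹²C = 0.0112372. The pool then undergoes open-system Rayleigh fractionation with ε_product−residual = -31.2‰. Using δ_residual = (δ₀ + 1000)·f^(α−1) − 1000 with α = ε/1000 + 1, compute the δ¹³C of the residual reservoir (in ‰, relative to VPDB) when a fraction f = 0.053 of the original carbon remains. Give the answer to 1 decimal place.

68.3‰

δ₀ = (0.0109536/0.0112372 − 1)×1000 = (0.974762 − 1)×1000 = -25.238‰
α − 1 = ε/1000 = -0.0312
f^(α−1) = 0.053^(-0.0312) = 1.095980
δ_res = (-25.238 + 1000) × 1.095980 − 1000 = 1068.320 − 1000 = 68.32‰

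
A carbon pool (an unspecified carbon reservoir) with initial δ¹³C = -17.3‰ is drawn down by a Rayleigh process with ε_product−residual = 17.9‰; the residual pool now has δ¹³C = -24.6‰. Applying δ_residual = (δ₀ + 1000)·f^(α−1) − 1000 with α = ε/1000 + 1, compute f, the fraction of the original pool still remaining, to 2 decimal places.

0.66

α − 1 = ε/1000 = 0.0179
(δ_res + 1000)/(δ₀ + 1000) = (-24.6 + 1000)/(-17.3 + 1000) = 975.4/982.7 = 0.992571
f = 0.992571^(1/0.0179) = exp(ln(0.992571)/0.0179) = exp(-0.00746/0.0179)
f = exp(-0.4165) = 0.6593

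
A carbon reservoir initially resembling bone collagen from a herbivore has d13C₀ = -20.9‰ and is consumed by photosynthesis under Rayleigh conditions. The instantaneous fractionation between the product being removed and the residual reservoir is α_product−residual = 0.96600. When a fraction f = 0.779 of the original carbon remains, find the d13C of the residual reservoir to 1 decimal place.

Rayleigh residual: δ_res = (δ₀ + 1000)·f^(α−1) − 1000
α − 1 = -0.03400
f^(α−1) = 0.779^(-0.03400) = 1.008527
δ_res = (-20.9 + 1000) × 1.008527 − 1000 = 987.449 − 1000 = -12.55‰

-12.6‰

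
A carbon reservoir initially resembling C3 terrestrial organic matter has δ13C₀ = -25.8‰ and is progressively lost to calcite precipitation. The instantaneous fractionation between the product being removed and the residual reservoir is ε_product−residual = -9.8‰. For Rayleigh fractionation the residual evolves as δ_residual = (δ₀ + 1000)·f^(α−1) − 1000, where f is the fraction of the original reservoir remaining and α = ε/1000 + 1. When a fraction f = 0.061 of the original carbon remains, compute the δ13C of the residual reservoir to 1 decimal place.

1.3‰

Rayleigh residual: δ_res = (δ₀ + 1000)·f^(α−1) − 1000
α = ε/1000 + 1 = 0.99020, so α − 1 = -0.00980
f^(α−1) = 0.061^(-0.00980) = 1.027789
δ_res = (-25.8 + 1000) × 1.027789 − 1000 = 1001.272 − 1000 = 1.27‰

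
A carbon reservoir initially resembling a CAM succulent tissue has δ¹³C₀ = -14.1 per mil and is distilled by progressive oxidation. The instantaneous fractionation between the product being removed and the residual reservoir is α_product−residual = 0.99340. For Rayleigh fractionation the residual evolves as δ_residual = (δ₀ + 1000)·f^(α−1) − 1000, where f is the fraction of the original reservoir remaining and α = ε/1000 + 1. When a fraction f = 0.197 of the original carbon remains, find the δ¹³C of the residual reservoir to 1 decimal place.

Rayleigh residual: δ_res = (δ₀ + 1000)·f^(α−1) − 1000
α − 1 = -0.00660
f^(α−1) = 0.197^(-0.00660) = 1.010780
δ_res = (-14.1 + 1000) × 1.010780 − 1000 = 996.528 − 1000 = -3.47 per mil

-3.5 per mil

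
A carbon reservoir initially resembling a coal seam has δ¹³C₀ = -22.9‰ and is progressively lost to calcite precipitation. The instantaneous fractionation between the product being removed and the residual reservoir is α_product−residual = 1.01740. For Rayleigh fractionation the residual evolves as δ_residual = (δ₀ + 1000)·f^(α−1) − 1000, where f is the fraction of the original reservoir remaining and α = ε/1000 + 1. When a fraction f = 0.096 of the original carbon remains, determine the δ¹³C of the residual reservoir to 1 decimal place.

Rayleigh residual: δ_res = (δ₀ + 1000)·f^(α−1) − 1000
α − 1 = 0.01740
f^(α−1) = 0.096^(0.01740) = 0.960045
δ_res = (-22.9 + 1000) × 0.960045 − 1000 = 938.060 − 1000 = -61.94‰

-61.9‰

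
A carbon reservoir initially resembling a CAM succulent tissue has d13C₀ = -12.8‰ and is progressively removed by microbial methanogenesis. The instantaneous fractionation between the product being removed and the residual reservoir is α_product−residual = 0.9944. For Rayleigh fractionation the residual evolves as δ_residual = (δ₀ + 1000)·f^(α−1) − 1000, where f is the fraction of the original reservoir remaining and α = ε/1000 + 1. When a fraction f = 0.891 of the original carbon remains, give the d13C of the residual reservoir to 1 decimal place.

Rayleigh residual: δ_res = (δ₀ + 1000)·f^(α−1) − 1000
α − 1 = -0.00560
f^(α−1) = 0.891^(-0.00560) = 1.000647
δ_res = (-12.8 + 1000) × 1.000647 − 1000 = 987.838 − 1000 = -12.16‰

-12.2‰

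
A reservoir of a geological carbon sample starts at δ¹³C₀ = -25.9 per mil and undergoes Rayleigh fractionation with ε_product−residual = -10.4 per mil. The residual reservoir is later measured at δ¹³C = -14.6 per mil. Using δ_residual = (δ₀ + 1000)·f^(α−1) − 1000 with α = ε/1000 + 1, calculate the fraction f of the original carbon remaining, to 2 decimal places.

0.33

α − 1 = ε/1000 = -0.0104
(δ_res + 1000)/(δ₀ + 1000) = (-14.6 + 1000)/(-25.9 + 1000) = 985.4/974.1 = 1.011600
f = 1.011600^(1/-0.0104) = exp(ln(1.011600)/-0.0104) = exp(0.01153/-0.0104)
f = exp(-1.1090) = 0.3299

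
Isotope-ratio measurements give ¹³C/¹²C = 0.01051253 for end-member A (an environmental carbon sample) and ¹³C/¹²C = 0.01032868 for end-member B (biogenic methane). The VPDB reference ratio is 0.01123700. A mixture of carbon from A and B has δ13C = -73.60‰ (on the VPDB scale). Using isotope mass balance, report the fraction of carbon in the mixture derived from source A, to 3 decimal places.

0.442

δ_A = (0.01051253/0.01123700 − 1)×1000 = (0.935528 − 1)×1000 = -64.472‰
δ_B = (0.01032868/0.01123700 − 1)×1000 = (0.919167 − 1)×1000 = -80.833‰
f_A = (δ_mix − δ_B)/(δ_A − δ_B) = (-73.60 − (-80.833))/(-64.472 − (-80.833))
f_A = 7.233 / 16.361 = 0.4421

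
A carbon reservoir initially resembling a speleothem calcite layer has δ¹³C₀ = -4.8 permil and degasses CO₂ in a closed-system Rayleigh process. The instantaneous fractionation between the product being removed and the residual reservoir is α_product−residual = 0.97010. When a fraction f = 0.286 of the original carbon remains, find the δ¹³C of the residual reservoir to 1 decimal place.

Rayleigh residual: δ_res = (δ₀ + 1000)·f^(α−1) − 1000
α − 1 = -0.02990
f^(α−1) = 0.286^(-0.02990) = 1.038137
δ_res = (-4.8 + 1000) × 1.038137 − 1000 = 1033.154 − 1000 = 33.15 permil

33.2 permil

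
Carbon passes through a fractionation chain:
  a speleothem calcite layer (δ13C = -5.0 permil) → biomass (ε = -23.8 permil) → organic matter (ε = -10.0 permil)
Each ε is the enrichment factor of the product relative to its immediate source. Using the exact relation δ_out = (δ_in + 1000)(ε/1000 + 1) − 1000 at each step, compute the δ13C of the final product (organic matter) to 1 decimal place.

step 1: δ = (-5.00 + 1000)·(-23.8/1000 + 1) − 1000 = -28.68 permil
step 2: δ = (-28.68 + 1000)·(-10.0/1000 + 1) − 1000 = -38.39 permil

-38.4 permil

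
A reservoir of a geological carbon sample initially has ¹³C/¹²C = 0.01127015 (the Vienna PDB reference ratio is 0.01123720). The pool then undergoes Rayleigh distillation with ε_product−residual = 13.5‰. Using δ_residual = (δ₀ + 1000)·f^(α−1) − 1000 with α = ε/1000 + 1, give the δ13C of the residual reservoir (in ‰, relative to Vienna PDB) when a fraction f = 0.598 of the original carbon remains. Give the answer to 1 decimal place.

δ₀ = (0.01127015/0.01123720 − 1)×1000 = (1.002932 − 1)×1000 = 2.932‰
α − 1 = ε/1000 = 0.0135
f^(α−1) = 0.598^(0.0135) = 0.993083
δ_res = (2.932 + 1000) × 0.993083 − 1000 = 995.995 − 1000 = -4.01‰

-4.0‰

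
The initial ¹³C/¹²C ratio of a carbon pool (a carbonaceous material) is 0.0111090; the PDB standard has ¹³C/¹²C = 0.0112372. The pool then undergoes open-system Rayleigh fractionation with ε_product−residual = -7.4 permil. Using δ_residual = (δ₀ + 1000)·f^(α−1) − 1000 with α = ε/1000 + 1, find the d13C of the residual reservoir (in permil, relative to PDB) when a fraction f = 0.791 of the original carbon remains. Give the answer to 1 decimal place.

δ₀ = (0.0111090/0.0112372 − 1)×1000 = (0.988591 − 1)×1000 = -11.409 permil
α − 1 = ε/1000 = -0.0074
f^(α−1) = 0.791^(-0.0074) = 1.001736
δ_res = (-11.409 + 1000) × 1.001736 − 1000 = 990.308 − 1000 = -9.69 permil

-9.7 permil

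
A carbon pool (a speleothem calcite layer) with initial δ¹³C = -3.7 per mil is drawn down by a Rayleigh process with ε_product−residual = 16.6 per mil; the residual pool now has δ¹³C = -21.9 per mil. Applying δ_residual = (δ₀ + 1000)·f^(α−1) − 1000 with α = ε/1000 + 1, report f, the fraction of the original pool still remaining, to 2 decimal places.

0.33

α − 1 = ε/1000 = 0.0166
(δ_res + 1000)/(δ₀ + 1000) = (-21.9 + 1000)/(-3.7 + 1000) = 978.1/996.3 = 0.981732
f = 0.981732^(1/0.0166) = exp(ln(0.981732)/0.0166) = exp(-0.01844/0.0166)
f = exp(-1.1106) = 0.3294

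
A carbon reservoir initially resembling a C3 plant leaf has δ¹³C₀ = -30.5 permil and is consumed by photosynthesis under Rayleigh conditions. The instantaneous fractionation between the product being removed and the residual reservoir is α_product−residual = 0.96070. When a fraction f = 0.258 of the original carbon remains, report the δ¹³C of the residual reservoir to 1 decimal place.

22.5 permil

Rayleigh residual: δ_res = (δ₀ + 1000)·f^(α−1) − 1000
α − 1 = -0.03930
f^(α−1) = 0.258^(-0.03930) = 1.054686
δ_res = (-30.5 + 1000) × 1.054686 − 1000 = 1022.518 − 1000 = 22.52 permil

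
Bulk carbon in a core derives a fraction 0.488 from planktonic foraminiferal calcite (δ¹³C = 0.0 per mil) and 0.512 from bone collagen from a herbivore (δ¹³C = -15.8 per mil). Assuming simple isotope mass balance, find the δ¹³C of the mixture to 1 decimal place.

-8.1 per mil

δ_mix = f_A·δ_A + f_B·δ_B
δ_mix = 0.488 × (-0.0) + 0.512 × (-15.8)
δ_mix = -0.00 + -8.09 = -8.09 per mil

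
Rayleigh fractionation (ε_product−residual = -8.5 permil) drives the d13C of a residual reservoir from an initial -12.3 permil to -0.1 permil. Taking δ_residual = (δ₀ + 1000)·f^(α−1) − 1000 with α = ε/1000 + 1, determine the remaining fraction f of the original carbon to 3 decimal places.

0.236

α − 1 = ε/1000 = -0.0085
(δ_res + 1000)/(δ₀ + 1000) = (-0.1 + 1000)/(-12.3 + 1000) = 999.9/987.7 = 1.012352
f = 1.012352^(1/-0.0085) = exp(ln(1.012352)/-0.0085) = exp(0.01228/-0.0085)
f = exp(-1.4443) = 0.2359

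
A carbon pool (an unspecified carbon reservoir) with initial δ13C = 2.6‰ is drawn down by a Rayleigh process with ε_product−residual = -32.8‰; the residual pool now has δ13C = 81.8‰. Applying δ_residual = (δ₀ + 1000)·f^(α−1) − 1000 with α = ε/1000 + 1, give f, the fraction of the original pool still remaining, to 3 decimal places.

α − 1 = ε/1000 = -0.0328
(δ_res + 1000)/(δ₀ + 1000) = (81.8 + 1000)/(2.6 + 1000) = 1081.8/1002.6 = 1.078995
f = 1.078995^(1/-0.0328) = exp(ln(1.078995)/-0.0328) = exp(0.07603/-0.0328)
f = exp(-2.3180) = 0.0985

0.098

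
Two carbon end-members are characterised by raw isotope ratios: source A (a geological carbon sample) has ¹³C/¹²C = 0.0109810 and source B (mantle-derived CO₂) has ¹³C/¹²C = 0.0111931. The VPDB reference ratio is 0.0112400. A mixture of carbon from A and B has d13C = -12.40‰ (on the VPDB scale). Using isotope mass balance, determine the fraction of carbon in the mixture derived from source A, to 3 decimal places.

0.436

δ_A = (0.0109810/0.0112400 − 1)×1000 = (0.976957 − 1)×1000 = -23.043‰
δ_B = (0.0111931/0.0112400 − 1)×1000 = (0.995827 − 1)×1000 = -4.173‰
f_A = (δ_mix − δ_B)/(δ_A − δ_B) = (-12.40 − (-4.173))/(-23.043 − (-4.173))
f_A = -8.227 / -18.870 = 0.4360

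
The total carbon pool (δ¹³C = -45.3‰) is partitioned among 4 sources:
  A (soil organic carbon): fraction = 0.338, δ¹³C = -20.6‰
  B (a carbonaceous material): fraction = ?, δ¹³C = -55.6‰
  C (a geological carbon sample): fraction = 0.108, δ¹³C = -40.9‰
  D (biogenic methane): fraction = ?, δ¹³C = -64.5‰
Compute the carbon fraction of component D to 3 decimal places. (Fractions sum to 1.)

Let f_D and f_B be the unknown fractions; fractions sum to 1 so f_D + f_B = 0.554.
Mass balance: Σ fᵢ·δᵢ = δ_bulk ⇒ f_D·(-64.5) + f_B·(-55.6) = -45.3 − (-11.380) = -33.920
Substitute f_B = 0.554 − f_D:
f_D·(-64.5 − -55.6) = -33.920 − 0.554×(-55.6) = -3.118
f_D = -3.118 / -8.9 = 0.3503

0.350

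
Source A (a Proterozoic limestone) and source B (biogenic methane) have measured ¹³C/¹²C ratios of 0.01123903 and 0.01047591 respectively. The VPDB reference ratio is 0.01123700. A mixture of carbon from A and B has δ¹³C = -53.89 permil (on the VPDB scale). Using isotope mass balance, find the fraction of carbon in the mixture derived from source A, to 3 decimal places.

0.204

δ_A = (0.01123903/0.01123700 − 1)×1000 = (1.000181 − 1)×1000 = 0.181 permil
δ_B = (0.01047591/0.01123700 − 1)×1000 = (0.932269 − 1)×1000 = -67.731 permil
f_A = (δ_mix − δ_B)/(δ_A − δ_B) = (-53.89 − (-67.731))/(0.181 − (-67.731))
f_A = 13.841 / 67.911 = 0.2038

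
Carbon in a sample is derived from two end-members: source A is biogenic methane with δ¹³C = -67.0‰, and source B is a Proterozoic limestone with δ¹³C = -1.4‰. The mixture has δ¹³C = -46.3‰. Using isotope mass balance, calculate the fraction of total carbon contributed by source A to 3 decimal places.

0.684

δ_mix = f_A·δ_A + (1 − f_A)·δ_B  ⇒  f_A = (δ_mix − δ_B)/(δ_A − δ_B)
f_A = (-46.3 − (-1.4)) / (-67.0 − (-1.4))
f_A = -44.9 / -65.6 = 0.6845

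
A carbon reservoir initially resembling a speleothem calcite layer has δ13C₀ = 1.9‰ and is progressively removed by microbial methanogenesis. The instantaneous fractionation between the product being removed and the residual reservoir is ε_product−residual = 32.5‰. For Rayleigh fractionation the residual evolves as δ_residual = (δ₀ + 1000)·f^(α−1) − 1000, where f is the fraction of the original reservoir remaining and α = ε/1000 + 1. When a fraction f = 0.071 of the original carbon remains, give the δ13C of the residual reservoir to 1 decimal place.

-80.6‰

Rayleigh residual: δ_res = (δ₀ + 1000)·f^(α−1) − 1000
α = ε/1000 + 1 = 1.03250, so α − 1 = 0.03250
f^(α−1) = 0.071^(0.03250) = 0.917626
δ_res = (1.9 + 1000) × 0.917626 − 1000 = 919.370 − 1000 = -80.63‰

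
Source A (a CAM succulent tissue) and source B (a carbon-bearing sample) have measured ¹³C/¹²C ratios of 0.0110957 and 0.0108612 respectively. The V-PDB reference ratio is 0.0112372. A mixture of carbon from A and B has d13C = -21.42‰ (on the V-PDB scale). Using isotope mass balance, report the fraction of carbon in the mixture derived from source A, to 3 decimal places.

δ_A = (0.0110957/0.0112372 − 1)×1000 = (0.987408 − 1)×1000 = -12.592‰
δ_B = (0.0108612/0.0112372 − 1)×1000 = (0.966540 − 1)×1000 = -33.460‰
f_A = (δ_mix − δ_B)/(δ_A − δ_B) = (-21.42 − (-33.460))/(-12.592 − (-33.460))
f_A = 12.040 / 20.868 = 0.5770

0.577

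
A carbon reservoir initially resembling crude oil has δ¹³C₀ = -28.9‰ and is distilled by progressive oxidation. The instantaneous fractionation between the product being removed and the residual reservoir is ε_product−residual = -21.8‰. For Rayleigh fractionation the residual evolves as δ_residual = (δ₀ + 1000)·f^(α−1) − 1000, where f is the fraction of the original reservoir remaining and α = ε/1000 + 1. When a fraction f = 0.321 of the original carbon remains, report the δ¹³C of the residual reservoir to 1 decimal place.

-4.5‰

Rayleigh residual: δ_res = (δ₀ + 1000)·f^(α−1) − 1000
α = ε/1000 + 1 = 0.97820, so α − 1 = -0.02180
f^(α−1) = 0.321^(-0.02180) = 1.025081
δ_res = (-28.9 + 1000) × 1.025081 − 1000 = 995.456 − 1000 = -4.54‰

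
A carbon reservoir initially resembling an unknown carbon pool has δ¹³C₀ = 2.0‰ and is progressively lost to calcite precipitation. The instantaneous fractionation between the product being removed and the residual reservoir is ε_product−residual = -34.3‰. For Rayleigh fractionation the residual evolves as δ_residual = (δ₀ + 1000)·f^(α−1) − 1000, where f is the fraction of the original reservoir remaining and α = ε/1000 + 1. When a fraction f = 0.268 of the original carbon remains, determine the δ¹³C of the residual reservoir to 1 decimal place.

Rayleigh residual: δ_res = (δ₀ + 1000)·f^(α−1) − 1000
α = ε/1000 + 1 = 0.96570, so α − 1 = -0.03430
f^(α−1) = 0.268^(-0.03430) = 1.046201
δ_res = (2.0 + 1000) × 1.046201 − 1000 = 1048.293 − 1000 = 48.29‰

48.3‰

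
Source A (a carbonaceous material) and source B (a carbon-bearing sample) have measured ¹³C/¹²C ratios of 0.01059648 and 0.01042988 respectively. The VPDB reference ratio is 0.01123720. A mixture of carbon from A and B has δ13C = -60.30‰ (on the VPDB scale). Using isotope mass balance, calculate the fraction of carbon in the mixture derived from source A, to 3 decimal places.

δ_A = (0.01059648/0.01123720 − 1)×1000 = (0.942982 − 1)×1000 = -57.018‰
δ_B = (0.01042988/0.01123720 − 1)×1000 = (0.928156 − 1)×1000 = -71.844‰
f_A = (δ_mix − δ_B)/(δ_A − δ_B) = (-60.30 − (-71.844))/(-57.018 − (-71.844))
f_A = 11.544 / 14.826 = 0.7786

0.779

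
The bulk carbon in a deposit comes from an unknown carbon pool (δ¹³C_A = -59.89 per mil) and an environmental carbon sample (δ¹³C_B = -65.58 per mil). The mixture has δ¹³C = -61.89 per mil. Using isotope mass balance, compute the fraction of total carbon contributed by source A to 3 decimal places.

δ_mix = f_A·δ_A + (1 − f_A)·δ_B  ⇒  f_A = (δ_mix − δ_B)/(δ_A − δ_B)
f_A = (-61.89 − (-65.58)) / (-59.89 − (-65.58))
f_A = 3.69 / 5.69 = 0.6485

0.649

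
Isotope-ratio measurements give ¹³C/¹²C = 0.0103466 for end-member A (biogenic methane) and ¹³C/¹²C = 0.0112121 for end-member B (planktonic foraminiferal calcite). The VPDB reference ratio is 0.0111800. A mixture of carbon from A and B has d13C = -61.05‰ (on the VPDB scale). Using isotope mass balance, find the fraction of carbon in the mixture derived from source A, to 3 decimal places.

0.826

δ_A = (0.0103466/0.0111800 − 1)×1000 = (0.925456 − 1)×1000 = -74.544‰
δ_B = (0.0112121/0.0111800 − 1)×1000 = (1.002871 − 1)×1000 = 2.871‰
f_A = (δ_mix − δ_B)/(δ_A − δ_B) = (-61.05 − (2.871))/(-74.544 − (2.871))
f_A = -63.921 / -77.415 = 0.8257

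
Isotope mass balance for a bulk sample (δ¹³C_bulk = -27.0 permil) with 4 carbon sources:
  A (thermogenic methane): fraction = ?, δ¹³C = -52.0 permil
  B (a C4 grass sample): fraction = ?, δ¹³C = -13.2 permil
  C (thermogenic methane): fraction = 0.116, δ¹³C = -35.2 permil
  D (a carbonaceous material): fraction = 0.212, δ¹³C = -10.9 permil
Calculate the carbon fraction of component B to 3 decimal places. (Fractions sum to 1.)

Let f_B and f_A be the unknown fractions; fractions sum to 1 so f_B + f_A = 0.672.
Mass balance: Σ fᵢ·δᵢ = δ_bulk ⇒ f_B·(-13.2) + f_A·(-52.0) = -27.0 − (-6.394) = -20.606
Substitute f_A = 0.672 − f_B:
f_B·(-13.2 − -52.0) = -20.606 − 0.672×(-52.0) = 14.338
f_B = 14.338 / 38.8 = 0.3695

0.370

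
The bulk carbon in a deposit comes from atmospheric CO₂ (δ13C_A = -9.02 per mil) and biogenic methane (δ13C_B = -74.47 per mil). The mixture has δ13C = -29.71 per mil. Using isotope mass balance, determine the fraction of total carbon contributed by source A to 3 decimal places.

δ_mix = f_A·δ_A + (1 − f_A)·δ_B  ⇒  f_A = (δ_mix − δ_B)/(δ_A − δ_B)
f_A = (-29.71 − (-74.47)) / (-9.02 − (-74.47))
f_A = 44.76 / 65.45 = 0.6839

0.684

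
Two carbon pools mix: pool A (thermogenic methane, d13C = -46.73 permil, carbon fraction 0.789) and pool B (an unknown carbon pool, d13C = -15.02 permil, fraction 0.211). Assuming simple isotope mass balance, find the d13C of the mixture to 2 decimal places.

δ_mix = f_A·δ_A + f_B·δ_B
δ_mix = 0.789 × (-46.73) + 0.211 × (-15.02)
δ_mix = -36.870 + -3.169 = -40.039 permil

-40.04 permil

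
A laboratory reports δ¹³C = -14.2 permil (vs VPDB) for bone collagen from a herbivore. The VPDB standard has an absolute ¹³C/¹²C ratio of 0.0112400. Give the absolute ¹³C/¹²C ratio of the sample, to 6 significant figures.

R_sample = R_standard × (δ¹³C/1000 + 1)
R_sample = 0.0112400 × (-14.2/1000 + 1) = 0.0112400 × 0.985800
R_sample = 0.0110804

0.0110804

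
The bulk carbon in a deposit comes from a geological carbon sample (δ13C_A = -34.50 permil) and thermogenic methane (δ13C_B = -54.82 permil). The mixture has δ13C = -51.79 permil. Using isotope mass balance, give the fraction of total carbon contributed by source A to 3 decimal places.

0.149

δ_mix = f_A·δ_A + (1 − f_A)·δ_B  ⇒  f_A = (δ_mix − δ_B)/(δ_A − δ_B)
f_A = (-51.79 − (-54.82)) / (-34.50 − (-54.82))
f_A = 3.03 / 20.32 = 0.1491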